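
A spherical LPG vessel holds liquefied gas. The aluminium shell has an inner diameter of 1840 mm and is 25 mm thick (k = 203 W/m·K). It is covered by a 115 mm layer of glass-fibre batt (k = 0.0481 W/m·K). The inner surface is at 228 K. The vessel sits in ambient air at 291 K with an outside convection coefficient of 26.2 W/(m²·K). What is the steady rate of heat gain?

Q ≈ 327 W

Spherical conduction: R = (1/r_in − 1/r_out)/(4πk) per layer; series-sum.
R_aluminium shell = (1/0.92 − 1/0.945)/(4π×203) = 1.127×10^-5 K/W
R_glass-fibre batt = (1/0.945 − 1/1.06)/(4π×0.0481) = 0.1899 K/W
R_outer film = 1/(h·4πr_o²) = 1/(26.2×4π×1.06²) = 0.002703 K/W
R_total = 0.1926 K/W
Q = ΔT/R_total = 63/0.1926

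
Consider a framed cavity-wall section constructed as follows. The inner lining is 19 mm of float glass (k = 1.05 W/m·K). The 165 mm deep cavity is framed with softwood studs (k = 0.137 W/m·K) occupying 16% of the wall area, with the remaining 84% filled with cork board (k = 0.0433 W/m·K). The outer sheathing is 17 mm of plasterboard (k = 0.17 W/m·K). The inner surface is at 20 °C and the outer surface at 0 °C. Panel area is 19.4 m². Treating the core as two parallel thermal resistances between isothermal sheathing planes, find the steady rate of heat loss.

Sheathing layers in series; stud and cavity paths in parallel between them.
R_inner = 0.019/(1.05×19.4) = 9.327×10^-4 K/W
R_stud  = 0.165/(0.137×0.16×19.4) = 0.388 K/W
R_cav   = 0.165/(0.0433×0.84×19.4) = 0.2338 K/W
1/R_core = 1/R_stud + 1/R_cav → R_core = 0.1459 K/W
R_outer = 0.017/(0.17×19.4) = 0.005155 K/W
R_total = 0.152 K/W
Q = ΔT/R_total = 20/0.152

Q ≈ 132 W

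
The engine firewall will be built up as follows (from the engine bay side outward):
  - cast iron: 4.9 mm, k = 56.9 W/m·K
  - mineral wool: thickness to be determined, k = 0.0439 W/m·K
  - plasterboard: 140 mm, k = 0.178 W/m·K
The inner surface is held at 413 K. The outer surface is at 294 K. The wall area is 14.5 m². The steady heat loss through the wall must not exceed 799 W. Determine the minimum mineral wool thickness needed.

Using the resistance-network approach (series):
R_cast iron = L/(kA) = 0.0049/(56.9×14.5) = 5.939×10^-6 K/W
R_plasterboard = L/(kA) = 0.14/(0.178×14.5) = 0.05424 K/W
Sum of the known resistances R_other = 0.05425 K/W
Required total resistance R_tot = ΔT/Q_allow = 119/799 = 0.1489 K/W
R_mineral wool = R_tot − R_other = 0.09469 K/W
L = R·k·A = 0.09469×0.0439×14.5

L ≈ 60.3 mm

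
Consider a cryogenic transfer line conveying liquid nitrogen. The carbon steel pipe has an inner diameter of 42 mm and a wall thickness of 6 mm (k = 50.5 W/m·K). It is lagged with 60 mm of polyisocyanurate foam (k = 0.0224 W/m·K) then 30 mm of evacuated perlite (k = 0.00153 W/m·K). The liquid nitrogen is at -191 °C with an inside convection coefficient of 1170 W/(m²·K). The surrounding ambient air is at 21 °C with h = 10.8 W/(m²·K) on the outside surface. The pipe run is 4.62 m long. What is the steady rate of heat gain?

Per-layer cylindrical resistances, series-summed:
R_inner film = 1/(h_i·2πr₁L) = 1/(1170×2π×0.021×4.62) = 0.001402 K/W
R_carbon steel pipe wall = ln(27/21)/(2π×50.5×4.62) = 1.714×10^-4 K/W
R_polyisocyanurate foam = ln(87/27)/(2π×0.0224×4.62) = 1.799 K/W
R_evacuated perlite = ln(117/87)/(2π×0.00153×4.62) = 6.671 K/W
R_outer film = 1/(h_o·2πr_oL) = 1/(10.8×2π×0.117×4.62) = 0.02726 K/W
R_total = 8.499 K/W
Q = ΔT/R_total = 212/8.499

Q ≈ 24.9 W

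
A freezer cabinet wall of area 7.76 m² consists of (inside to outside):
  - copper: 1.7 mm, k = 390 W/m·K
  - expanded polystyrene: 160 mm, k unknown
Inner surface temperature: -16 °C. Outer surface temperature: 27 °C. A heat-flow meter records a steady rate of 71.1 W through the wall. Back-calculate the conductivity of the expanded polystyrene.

k ≈ 0.0341 W/(m·K)

Thermal resistances in series:
R_copper = L/(kA) = 0.0017/(390×7.76) = 5.617×10^-7 K/W
Sum of known resistances R_other = 5.617×10^-7 K/W
Total R = ΔT/Q = 43/71.1 = 0.6048 K/W
R_expanded polystyrene = R_total − R_other = 0.6048 K/W
k = L/(R·A) = 0.16/(0.6048×7.76)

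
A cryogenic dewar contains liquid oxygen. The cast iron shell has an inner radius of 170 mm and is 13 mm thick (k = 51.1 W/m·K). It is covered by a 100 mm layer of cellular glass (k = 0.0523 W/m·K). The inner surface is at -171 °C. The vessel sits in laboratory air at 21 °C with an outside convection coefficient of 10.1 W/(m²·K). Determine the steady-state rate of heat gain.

For a spherical shell R = (1/r₁ − 1/r₂)/(4πk); film R = 1/(h·4πr²). In series:
R_cast iron shell = (1/0.17 − 1/0.183)/(4π×51.1) = 6.507×10^-4 K/W
R_cellular glass = (1/0.183 − 1/0.283)/(4π×0.0523) = 2.938 K/W
R_outer film = 1/(h·4πr_o²) = 1/(10.1×4π×0.283²) = 0.09838 K/W
R_total = 3.037 K/W
Q = ΔT/R_total = 192/3.037

Q ≈ 63.2 W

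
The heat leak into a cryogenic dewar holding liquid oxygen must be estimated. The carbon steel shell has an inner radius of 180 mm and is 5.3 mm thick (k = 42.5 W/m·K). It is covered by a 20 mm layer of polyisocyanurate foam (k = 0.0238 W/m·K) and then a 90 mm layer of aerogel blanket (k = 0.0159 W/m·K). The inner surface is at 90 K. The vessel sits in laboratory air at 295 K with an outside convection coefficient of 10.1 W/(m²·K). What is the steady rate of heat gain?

Spherical conduction: R = (1/r_in − 1/r_out)/(4πk) per layer; series-sum.
R_carbon steel shell = (1/0.18 − 1/0.1853)/(4π×42.5) = 2.975×10^-4 K/W
R_polyisocyanurate foam = (1/0.1853 − 1/0.2053)/(4π×0.0238) = 1.758 K/W
R_aerogel blanket = (1/0.2053 − 1/0.2953)/(4π×0.0159) = 7.43 K/W
R_outer film = 1/(h·4πr_o²) = 1/(10.1×4π×0.2953²) = 0.09035 K/W
R_total = 9.278 K/W
Q = ΔT/R_total = 205/9.278

Q ≈ 22.1 W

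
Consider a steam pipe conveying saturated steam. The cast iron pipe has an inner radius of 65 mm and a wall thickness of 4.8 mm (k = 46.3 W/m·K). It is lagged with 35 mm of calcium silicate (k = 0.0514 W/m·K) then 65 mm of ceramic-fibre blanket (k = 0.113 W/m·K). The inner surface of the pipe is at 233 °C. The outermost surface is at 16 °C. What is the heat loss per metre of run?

q′ ≈ 112 W/m

For a radial system each layer contributes R = ln(r_out/r_in)/(2πkL); films add R = 1/(hA).
R_cast iron pipe wall = ln(69.8/65)/(2π×46.3×1) = 2.449×10^-4 K/W
R_calcium silicate = ln(104.8/69.8)/(2π×0.0514×1) = 1.258 K/W
R_ceramic-fibre blanket = ln(169.8/104.8)/(2π×0.113×1) = 0.6797 K/W
R_total = 1.938 K/W
Q = ΔT/R_total = 217/1.938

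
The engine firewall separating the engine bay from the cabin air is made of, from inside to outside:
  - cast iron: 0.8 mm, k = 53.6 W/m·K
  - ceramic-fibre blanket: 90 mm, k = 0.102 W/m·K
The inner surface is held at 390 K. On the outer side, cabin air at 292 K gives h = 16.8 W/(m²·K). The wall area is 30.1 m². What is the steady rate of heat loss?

Q ≈ 3130 W

Series thermal resistances:
R_cast iron = L/(kA) = 0.0008/(53.6×30.1) = 4.959×10^-7 K/W
R_ceramic-fibre blanket = L/(kA) = 0.09/(0.102×30.1) = 0.02931 K/W
R_outer film = 1/(h_o·A) = 1/(16.8×30.1) = 0.001978 K/W
R_total = 0.03129 K/W
Q = ΔT / R_total = 98 / 0.03129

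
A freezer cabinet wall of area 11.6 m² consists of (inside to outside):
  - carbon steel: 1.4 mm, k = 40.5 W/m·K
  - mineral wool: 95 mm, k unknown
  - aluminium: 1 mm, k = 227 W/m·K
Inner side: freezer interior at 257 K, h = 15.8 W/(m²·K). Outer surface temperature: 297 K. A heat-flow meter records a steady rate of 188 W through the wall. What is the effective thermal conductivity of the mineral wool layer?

Series thermal resistances:
R_inner film = 1/(h_i·A) = 1/(15.8×11.6) = 0.005456 K/W
R_carbon steel = L/(kA) = 0.0014/(40.5×11.6) = 2.98×10^-6 K/W
R_aluminium = L/(kA) = 0.001/(227×11.6) = 3.798×10^-7 K/W
Sum of known resistances R_other = 0.005459 K/W
Total R = ΔT/Q = 40/188 = 0.2128 K/W
R_mineral wool = R_total − R_other = 0.2073 K/W
k = L/(R·A) = 0.095/(0.2073×11.6)

k ≈ 0.0395 W/(m·K)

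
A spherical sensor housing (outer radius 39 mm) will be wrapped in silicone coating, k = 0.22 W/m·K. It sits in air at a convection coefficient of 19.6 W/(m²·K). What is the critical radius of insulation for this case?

r_cr ≈ 22.4 mm

For a sphere r_cr = 2k/h = 2×0.22/19.6
r_cr = 22.4 mm; since the bare radius (39 mm) is above r_cr, any added insulation will reduce heat loss.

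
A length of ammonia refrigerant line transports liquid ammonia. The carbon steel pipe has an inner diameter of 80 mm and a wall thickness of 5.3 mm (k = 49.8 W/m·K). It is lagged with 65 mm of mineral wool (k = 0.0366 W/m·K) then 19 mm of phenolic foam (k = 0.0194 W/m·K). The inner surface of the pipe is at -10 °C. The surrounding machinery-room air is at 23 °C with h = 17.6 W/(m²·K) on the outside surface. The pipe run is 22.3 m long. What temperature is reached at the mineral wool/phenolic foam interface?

T ≈ 14.4 °C

Treating each annulus and film as a series resistance:
R_carbon steel pipe wall = ln(45.3/40)/(2π×49.8×22.3) = 1.783×10^-5 K/W
R_mineral wool = ln(110.3/45.3)/(2π×0.0366×22.3) = 0.1735 K/W
R_phenolic foam = ln(129.3/110.3)/(2π×0.0194×22.3) = 0.05847 K/W
R_outer film = 1/(h_o·2πr_oL) = 1/(17.6×2π×0.1293×22.3) = 0.003136 K/W
R_total = 0.2352 K/W
Q = ΔT/R_total = 33/0.2352
Q = 140 W
T_interface = T_inner + Q·ΣR(inner→interface) = -10 + 140×0.1735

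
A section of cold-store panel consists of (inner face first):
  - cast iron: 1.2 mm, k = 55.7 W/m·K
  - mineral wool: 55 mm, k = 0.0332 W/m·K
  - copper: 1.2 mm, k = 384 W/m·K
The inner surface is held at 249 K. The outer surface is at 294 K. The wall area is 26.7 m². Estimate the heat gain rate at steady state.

Treating each layer as a thermal resistance in series:
R_cast iron = L/(kA) = 0.0012/(55.7×26.7) = 8.069×10^-7 K/W
R_mineral wool = L/(kA) = 0.055/(0.0332×26.7) = 0.06205 K/W
R_copper = L/(kA) = 0.0012/(384×26.7) = 1.17×10^-7 K/W
R_total = 0.06205 K/W
Q = ΔT / R_total = 45 / 0.06205

Q ≈ 725 W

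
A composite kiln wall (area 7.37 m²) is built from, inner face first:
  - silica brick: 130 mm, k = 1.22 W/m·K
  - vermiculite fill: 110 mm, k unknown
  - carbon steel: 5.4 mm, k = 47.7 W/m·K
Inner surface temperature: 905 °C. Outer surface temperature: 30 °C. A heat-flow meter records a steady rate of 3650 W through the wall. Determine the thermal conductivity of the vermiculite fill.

Using the resistance-network approach (series):
R_silica brick = L/(kA) = 0.13/(1.22×7.37) = 0.01446 K/W
R_carbon steel = L/(kA) = 0.0054/(47.7×7.37) = 1.536×10^-5 K/W
Sum of known resistances R_other = 0.01447 K/W
Total R = ΔT/Q = 875/3650 = 0.2397 K/W
R_vermiculite fill = R_total − R_other = 0.2253 K/W
k = L/(R·A) = 0.11/(0.2253×7.37)

k ≈ 0.0663 W/(m·K)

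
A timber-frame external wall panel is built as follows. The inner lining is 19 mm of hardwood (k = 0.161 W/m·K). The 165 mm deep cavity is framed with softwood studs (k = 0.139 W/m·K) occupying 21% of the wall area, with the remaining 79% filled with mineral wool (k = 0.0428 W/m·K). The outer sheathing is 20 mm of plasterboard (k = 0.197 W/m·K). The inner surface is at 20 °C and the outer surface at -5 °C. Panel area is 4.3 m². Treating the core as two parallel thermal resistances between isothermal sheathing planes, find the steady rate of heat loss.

Q ≈ 37.9 W

Sheathing layers in series; stud and cavity paths in parallel between them.
R_inner = 0.019/(0.161×4.3) = 0.02744 K/W
R_stud  = 0.165/(0.139×0.21×4.3) = 1.315 K/W
R_cav   = 0.165/(0.0428×0.79×4.3) = 1.135 K/W
1/R_core = 1/R_stud + 1/R_cav → R_core = 0.6091 K/W
R_outer = 0.02/(0.197×4.3) = 0.02361 K/W
R_total = 0.6601 K/W
Q = ΔT/R_total = 25/0.6601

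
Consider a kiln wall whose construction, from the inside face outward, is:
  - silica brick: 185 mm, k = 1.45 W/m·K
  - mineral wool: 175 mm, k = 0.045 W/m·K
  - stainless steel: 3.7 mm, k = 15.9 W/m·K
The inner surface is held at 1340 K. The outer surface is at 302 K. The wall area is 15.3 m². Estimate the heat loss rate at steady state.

Thermal resistances in series:
R_silica brick = L/(kA) = 0.185/(1.45×15.3) = 0.008339 K/W
R_mineral wool = L/(kA) = 0.175/(0.045×15.3) = 0.2542 K/W
R_stainless steel = L/(kA) = 0.0037/(15.9×15.3) = 1.521×10^-5 K/W
R_total = 0.2625 K/W
Q = ΔT / R_total = 1038 / 0.2625

Q ≈ 3950 W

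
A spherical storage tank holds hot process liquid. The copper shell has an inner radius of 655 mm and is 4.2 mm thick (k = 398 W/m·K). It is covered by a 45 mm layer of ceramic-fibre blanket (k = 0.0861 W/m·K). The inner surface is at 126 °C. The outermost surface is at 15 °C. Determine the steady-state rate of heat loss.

Q ≈ 1240 W

For a spherical shell R = (1/r₁ − 1/r₂)/(4πk); film R = 1/(h·4πr²). In series:
R_copper shell = (1/0.655 − 1/0.6592)/(4π×398) = 1.945×10^-6 K/W
R_ceramic-fibre blanket = (1/0.6592 − 1/0.7042)/(4π×0.0861) = 0.0896 K/W
R_total = 0.0896 K/W
Q = ΔT/R_total = 111/0.0896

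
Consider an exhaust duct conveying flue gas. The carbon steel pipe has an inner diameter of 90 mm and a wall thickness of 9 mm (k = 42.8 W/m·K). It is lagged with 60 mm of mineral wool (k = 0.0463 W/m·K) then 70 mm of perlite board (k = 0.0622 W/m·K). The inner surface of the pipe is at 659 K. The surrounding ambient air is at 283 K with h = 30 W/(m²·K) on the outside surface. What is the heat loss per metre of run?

Cylindrical conduction, so R = ln(r₂/r₁)/(2πkL) per layer, in series:
R_carbon steel pipe wall = ln(54/45)/(2π×42.8×1) = 6.78×10^-4 K/W
R_mineral wool = ln(114/54)/(2π×0.0463×1) = 2.569 K/W
R_perlite board = ln(184/114)/(2π×0.0622×1) = 1.225 K/W
R_outer film = 1/(h_o·2πr_oL) = 1/(30×2π×0.184×1) = 0.02883 K/W
R_total = 3.823 K/W
Q = ΔT/R_total = 376/3.823

q′ ≈ 98.4 W/m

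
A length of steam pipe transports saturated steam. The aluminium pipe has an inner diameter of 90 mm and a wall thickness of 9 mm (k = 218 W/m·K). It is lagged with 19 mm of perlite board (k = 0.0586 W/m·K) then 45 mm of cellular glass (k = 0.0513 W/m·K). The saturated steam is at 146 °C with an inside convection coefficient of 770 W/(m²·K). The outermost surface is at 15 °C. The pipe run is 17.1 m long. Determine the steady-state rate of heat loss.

Cylindrical conduction, so R = ln(r₂/r₁)/(2πkL) per layer, in series:
R_inner film = 1/(h_i·2πr₁L) = 1/(770×2π×0.045×17.1) = 2.686×10^-4 K/W
R_aluminium pipe wall = ln(54/45)/(2π×218×17.1) = 7.784×10^-6 K/W
R_perlite board = ln(73/54)/(2π×0.0586×17.1) = 0.04788 K/W
R_cellular glass = ln(118/73)/(2π×0.0513×17.1) = 0.08713 K/W
R_total = 0.1353 K/W
Q = ΔT/R_total = 131/0.1353

Q ≈ 968 W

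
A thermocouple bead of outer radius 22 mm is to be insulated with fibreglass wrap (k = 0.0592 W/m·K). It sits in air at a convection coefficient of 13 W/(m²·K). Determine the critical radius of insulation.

For a sphere r_cr = 2k/h = 2×0.0592/13
r_cr = 9.11 mm; since the bare radius (22 mm) is above r_cr, any added insulation will reduce heat loss.

r_cr ≈ 9.11 mm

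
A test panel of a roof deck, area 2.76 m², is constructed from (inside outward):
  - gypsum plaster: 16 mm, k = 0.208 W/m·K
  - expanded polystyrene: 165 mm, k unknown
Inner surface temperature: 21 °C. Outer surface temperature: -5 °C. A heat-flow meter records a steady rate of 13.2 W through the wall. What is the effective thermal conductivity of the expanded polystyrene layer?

k ≈ 0.0308 W/(m·K)

Model the wall as resistances in series:
R_gypsum plaster = L/(kA) = 0.016/(0.208×2.76) = 0.02787 K/W
Sum of known resistances R_other = 0.02787 K/W
Total R = ΔT/Q = 26/13.2 = 1.97 K/W
R_expanded polystyrene = R_total − R_other = 1.942 K/W
k = L/(R·A) = 0.165/(1.942×2.76)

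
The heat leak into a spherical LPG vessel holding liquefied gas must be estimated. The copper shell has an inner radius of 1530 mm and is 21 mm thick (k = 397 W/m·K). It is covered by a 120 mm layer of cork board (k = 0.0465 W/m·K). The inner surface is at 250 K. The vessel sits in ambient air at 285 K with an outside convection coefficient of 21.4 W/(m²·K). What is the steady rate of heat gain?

Each spherical layer contributes R = (1/r_i − 1/r_o)/(4πk):
R_copper shell = (1/1.53 − 1/1.551)/(4π×397) = 1.774×10^-6 K/W
R_cork board = (1/1.551 − 1/1.671)/(4π×0.0465) = 0.07924 K/W
R_outer film = 1/(h·4πr_o²) = 1/(21.4×4π×1.671²) = 0.001332 K/W
R_total = 0.08057 K/W
Q = ΔT/R_total = 35/0.08057

Q ≈ 434 W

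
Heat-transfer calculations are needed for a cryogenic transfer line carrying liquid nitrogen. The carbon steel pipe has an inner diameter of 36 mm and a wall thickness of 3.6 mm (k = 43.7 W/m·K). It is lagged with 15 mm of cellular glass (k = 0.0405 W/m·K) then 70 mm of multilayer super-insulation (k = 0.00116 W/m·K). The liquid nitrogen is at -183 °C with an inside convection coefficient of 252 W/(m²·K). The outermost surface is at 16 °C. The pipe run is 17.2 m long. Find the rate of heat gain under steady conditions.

Cylindrical conduction, so R = ln(r₂/r₁)/(2πkL) per layer, in series:
R_inner film = 1/(h_i·2πr₁L) = 1/(252×2π×0.018×17.2) = 0.00204 K/W
R_carbon steel pipe wall = ln(21.6/18)/(2π×43.7×17.2) = 3.861×10^-5 K/W
R_cellular glass = ln(36.6/21.6)/(2π×0.0405×17.2) = 0.1205 K/W
R_multilayer super-insulation = ln(106.6/36.6)/(2π×0.00116×17.2) = 8.528 K/W
R_total = 8.65 K/W
Q = ΔT/R_total = 199/8.65

Q ≈ 23 W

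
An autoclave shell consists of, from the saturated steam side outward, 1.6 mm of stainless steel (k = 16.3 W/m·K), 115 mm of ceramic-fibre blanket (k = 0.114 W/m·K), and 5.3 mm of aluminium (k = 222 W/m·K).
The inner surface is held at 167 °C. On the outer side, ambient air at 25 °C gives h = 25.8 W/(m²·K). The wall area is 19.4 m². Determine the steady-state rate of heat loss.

Q ≈ 2630 W

Treating each layer as a thermal resistance in series:
R_stainless steel = L/(kA) = 0.0016/(16.3×19.4) = 5.06×10^-6 K/W
R_ceramic-fibre blanket = L/(kA) = 0.115/(0.114×19.4) = 0.052 K/W
R_aluminium = L/(kA) = 0.0053/(222×19.4) = 1.231×10^-6 K/W
R_outer film = 1/(h_o·A) = 1/(25.8×19.4) = 0.001998 K/W
R_total = 0.054 K/W
Q = ΔT / R_total = 142 / 0.054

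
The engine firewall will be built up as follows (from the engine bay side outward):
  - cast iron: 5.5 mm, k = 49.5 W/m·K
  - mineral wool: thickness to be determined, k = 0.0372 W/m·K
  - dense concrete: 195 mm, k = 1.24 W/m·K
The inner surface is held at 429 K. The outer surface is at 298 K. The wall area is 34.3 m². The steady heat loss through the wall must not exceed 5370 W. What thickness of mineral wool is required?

L ≈ 25.3 mm

Model the wall as resistances in series:
R_cast iron = L/(kA) = 0.0055/(49.5×34.3) = 3.239×10^-6 K/W
R_dense concrete = L/(kA) = 0.195/(1.24×34.3) = 0.004585 K/W
Sum of the known resistances R_other = 0.004588 K/W
Required total resistance R_tot = ΔT/Q_allow = 131/5370 = 0.02439 K/W
R_mineral wool = R_tot − R_other = 0.01981 K/W
L = R·k·A = 0.01981×0.0372×34.3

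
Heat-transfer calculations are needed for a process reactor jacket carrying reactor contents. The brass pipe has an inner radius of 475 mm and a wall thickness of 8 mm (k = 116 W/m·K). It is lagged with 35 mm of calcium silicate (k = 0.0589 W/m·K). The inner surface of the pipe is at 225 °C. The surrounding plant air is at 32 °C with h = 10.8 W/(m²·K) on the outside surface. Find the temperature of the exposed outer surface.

Treating each annulus and film as a series resistance:
R_brass pipe wall = ln(483/475)/(2π×116×1) = 2.292×10^-5 K/W
R_calcium silicate = ln(518/483)/(2π×0.0589×1) = 0.189 K/W
R_outer film = 1/(h_o·2πr_oL) = 1/(10.8×2π×0.518×1) = 0.02845 K/W
R_total = 0.2175 K/W
Q = ΔT/R_total = 193/0.2175
Q = 887 W/m
T_interface = T_inner − Q·ΣR(inner→interface) = 225 − 887×0.1891

T ≈ 57.2 °C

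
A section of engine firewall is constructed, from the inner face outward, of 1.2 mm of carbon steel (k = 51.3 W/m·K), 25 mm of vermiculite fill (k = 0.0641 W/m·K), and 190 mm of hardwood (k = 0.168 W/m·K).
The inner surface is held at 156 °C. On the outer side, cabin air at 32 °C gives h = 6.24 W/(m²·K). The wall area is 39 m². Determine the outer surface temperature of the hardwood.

Treating each layer as a thermal resistance in series:
R_carbon steel = L/(kA) = 0.0012/(51.3×39) = 5.998×10^-7 K/W
R_vermiculite fill = L/(kA) = 0.025/(0.0641×39) = 0.01 K/W
R_hardwood = L/(kA) = 0.19/(0.168×39) = 0.029 K/W
R_outer film = 1/(h_o·A) = 1/(6.24×39) = 0.004109 K/W
R_total = 0.04311 K/W;  Q = ΔT/R_total = 124/0.04311 = 2876 W
T_interface = T_inner − Q·ΣR(inner→interface) = 156 − 2880×0.039

T ≈ 43.8 °C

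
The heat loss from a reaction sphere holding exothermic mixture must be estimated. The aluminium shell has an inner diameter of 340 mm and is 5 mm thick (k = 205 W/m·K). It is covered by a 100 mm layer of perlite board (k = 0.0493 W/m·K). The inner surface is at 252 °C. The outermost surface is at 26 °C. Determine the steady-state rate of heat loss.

Q ≈ 67.4 W

Spherical conduction: R = (1/r_in − 1/r_out)/(4πk) per layer; series-sum.
R_aluminium shell = (1/0.17 − 1/0.175)/(4π×205) = 6.524×10^-5 K/W
R_perlite board = (1/0.175 − 1/0.275)/(4π×0.0493) = 3.354 K/W
R_total = 3.354 K/W
Q = ΔT/R_total = 226/3.354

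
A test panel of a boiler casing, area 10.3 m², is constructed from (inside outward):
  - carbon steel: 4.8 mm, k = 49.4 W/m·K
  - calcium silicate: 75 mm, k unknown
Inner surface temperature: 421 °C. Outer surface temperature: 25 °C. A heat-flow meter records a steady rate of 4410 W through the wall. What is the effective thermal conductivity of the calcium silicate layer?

k ≈ 0.0811 W/(m·K)

Model the wall as resistances in series:
R_carbon steel = L/(kA) = 0.0048/(49.4×10.3) = 9.434×10^-6 K/W
Sum of known resistances R_other = 9.434×10^-6 K/W
Total R = ΔT/Q = 396/4410 = 0.0898 K/W
R_calcium silicate = R_total − R_other = 0.08979 K/W
k = L/(R·A) = 0.075/(0.08979×10.3)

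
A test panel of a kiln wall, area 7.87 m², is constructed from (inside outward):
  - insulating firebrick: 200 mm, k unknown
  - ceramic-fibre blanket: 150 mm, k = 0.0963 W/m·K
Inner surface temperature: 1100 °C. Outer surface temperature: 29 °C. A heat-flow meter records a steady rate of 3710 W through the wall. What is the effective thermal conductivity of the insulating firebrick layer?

Thermal resistances in series:
R_ceramic-fibre blanket = L/(kA) = 0.15/(0.0963×7.87) = 0.1979 K/W
Sum of known resistances R_other = 0.1979 K/W
Total R = ΔT/Q = 1071/3710 = 0.2887 K/W
R_insulating firebrick = R_total − R_other = 0.09076 K/W
k = L/(R·A) = 0.2/(0.09076×7.87)

k ≈ 0.28 W/(m·K)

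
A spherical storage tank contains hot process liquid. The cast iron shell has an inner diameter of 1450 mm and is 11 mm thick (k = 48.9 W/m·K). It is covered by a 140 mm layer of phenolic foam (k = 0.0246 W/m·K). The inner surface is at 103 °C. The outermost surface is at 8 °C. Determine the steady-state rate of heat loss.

Q ≈ 135 W

Spherical conduction: R = (1/r_in − 1/r_out)/(4πk) per layer; series-sum.
R_cast iron shell = (1/0.725 − 1/0.736)/(4π×48.9) = 3.355×10^-5 K/W
R_phenolic foam = (1/0.736 − 1/0.876)/(4π×0.0246) = 0.7024 K/W
R_total = 0.7025 K/W
Q = ΔT/R_total = 95/0.7025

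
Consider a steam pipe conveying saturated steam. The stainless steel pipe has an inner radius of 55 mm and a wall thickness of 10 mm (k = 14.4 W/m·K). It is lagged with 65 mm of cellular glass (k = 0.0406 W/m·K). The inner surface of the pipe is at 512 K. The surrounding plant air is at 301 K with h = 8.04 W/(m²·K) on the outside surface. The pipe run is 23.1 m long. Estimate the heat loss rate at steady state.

Treating each annulus and film as a series resistance:
R_stainless steel pipe wall = ln(65/55)/(2π×14.4×23.1) = 7.993×10^-5 K/W
R_cellular glass = ln(130/65)/(2π×0.0406×23.1) = 0.1176 K/W
R_outer film = 1/(h_o·2πr_oL) = 1/(8.04×2π×0.13×23.1) = 0.006592 K/W
R_total = 0.1243 K/W
Q = ΔT/R_total = 211/0.1243

Q ≈ 1700 W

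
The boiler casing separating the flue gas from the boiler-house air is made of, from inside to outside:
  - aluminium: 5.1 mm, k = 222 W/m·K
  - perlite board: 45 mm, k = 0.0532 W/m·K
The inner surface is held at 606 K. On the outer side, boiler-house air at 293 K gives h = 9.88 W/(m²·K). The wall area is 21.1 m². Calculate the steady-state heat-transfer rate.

Using the resistance-network approach (series):
R_aluminium = L/(kA) = 0.0051/(222×21.1) = 1.089×10^-6 K/W
R_perlite board = L/(kA) = 0.045/(0.0532×21.1) = 0.04009 K/W
R_outer film = 1/(h_o·A) = 1/(9.88×21.1) = 0.004797 K/W
R_total = 0.04489 K/W
Q = ΔT / R_total = 313 / 0.04489

Q ≈ 6970 W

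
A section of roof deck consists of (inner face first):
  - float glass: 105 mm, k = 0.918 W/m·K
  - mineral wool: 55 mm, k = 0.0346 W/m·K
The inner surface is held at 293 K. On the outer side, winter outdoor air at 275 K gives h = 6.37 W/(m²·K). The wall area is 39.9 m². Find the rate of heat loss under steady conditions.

Treating each layer as a thermal resistance in series:
R_float glass = L/(kA) = 0.105/(0.918×39.9) = 0.002867 K/W
R_mineral wool = L/(kA) = 0.055/(0.0346×39.9) = 0.03984 K/W
R_outer film = 1/(h_o·A) = 1/(6.37×39.9) = 0.003934 K/W
R_total = 0.04664 K/W
Q = ΔT / R_total = 18 / 0.04664

Q ≈ 386 W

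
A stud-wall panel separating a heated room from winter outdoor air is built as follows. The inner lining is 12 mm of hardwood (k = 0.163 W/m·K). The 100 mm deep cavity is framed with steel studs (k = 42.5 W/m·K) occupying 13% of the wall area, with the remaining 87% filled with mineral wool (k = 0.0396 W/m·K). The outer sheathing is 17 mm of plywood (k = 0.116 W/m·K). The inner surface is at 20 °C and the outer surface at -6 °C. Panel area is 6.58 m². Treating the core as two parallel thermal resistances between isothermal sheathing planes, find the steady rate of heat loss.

Sheathing layers in series; stud and cavity paths in parallel between them.
R_inner = 0.012/(0.163×6.58) = 0.01119 K/W
R_stud  = 0.1/(42.5×0.13×6.58) = 0.002751 K/W
R_cav   = 0.1/(0.0396×0.87×6.58) = 0.4411 K/W
1/R_core = 1/R_stud + 1/R_cav → R_core = 0.002734 K/W
R_outer = 0.017/(0.116×6.58) = 0.02227 K/W
R_total = 0.03619 K/W
Q = ΔT/R_total = 26/0.03619

Q ≈ 718 W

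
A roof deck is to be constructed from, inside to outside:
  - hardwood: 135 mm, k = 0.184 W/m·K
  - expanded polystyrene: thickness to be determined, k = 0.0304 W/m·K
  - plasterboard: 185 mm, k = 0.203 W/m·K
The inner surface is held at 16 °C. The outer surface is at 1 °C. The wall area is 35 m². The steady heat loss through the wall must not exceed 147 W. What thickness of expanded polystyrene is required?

L ≈ 58.6 mm

Model the wall as resistances in series:
R_hardwood = L/(kA) = 0.135/(0.184×35) = 0.02096 K/W
R_plasterboard = L/(kA) = 0.185/(0.203×35) = 0.02604 K/W
Sum of the known resistances R_other = 0.047 K/W
Required total resistance R_tot = ΔT/Q_allow = 15/147 = 0.102 K/W
R_expanded polystyrene = R_tot − R_other = 0.05504 K/W
L = R·k·A = 0.05504×0.0304×35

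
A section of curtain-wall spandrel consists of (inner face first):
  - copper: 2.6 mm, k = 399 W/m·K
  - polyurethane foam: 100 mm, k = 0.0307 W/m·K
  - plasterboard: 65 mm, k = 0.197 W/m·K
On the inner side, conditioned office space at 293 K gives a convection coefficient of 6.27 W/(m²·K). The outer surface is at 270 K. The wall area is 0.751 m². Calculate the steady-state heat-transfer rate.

Thermal resistances in series:
R_inner film = 1/(h_i·A) = 1/(6.27×0.751) = 0.2124 K/W
R_copper = L/(kA) = 0.0026/(399×0.751) = 8.677×10^-6 K/W
R_polyurethane foam = L/(kA) = 0.1/(0.0307×0.751) = 4.337 K/W
R_plasterboard = L/(kA) = 0.065/(0.197×0.751) = 0.4393 K/W
R_total = 4.989 K/W
Q = ΔT / R_total = 23 / 4.989

Q ≈ 4.61 W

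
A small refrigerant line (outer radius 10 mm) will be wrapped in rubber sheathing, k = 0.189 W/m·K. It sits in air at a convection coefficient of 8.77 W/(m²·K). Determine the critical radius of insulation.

For a cylinder r_cr = k/h = 0.189/8.77
r_cr = 21.6 mm; since the bare radius (10 mm) is below r_cr, adding a thin layer of insulation will *increase* heat loss.

r_cr ≈ 21.6 mm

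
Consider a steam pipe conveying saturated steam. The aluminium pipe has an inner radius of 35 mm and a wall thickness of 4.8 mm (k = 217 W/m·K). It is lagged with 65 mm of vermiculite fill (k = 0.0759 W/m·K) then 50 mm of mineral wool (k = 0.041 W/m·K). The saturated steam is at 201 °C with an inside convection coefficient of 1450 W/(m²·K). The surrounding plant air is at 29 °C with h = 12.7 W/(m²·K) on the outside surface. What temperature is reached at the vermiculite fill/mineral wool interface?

Radial resistances (cylindrical: R_cond = ln(r_o/r_i)/(2πkL), R_conv = 1/(h·2πrL)):
R_inner film = 1/(h_i·2πr₁L) = 1/(1450×2π×0.035×1) = 0.003136 K/W
R_aluminium pipe wall = ln(39.8/35)/(2π×217×1) = 9.426×10^-5 K/W
R_vermiculite fill = ln(104.8/39.8)/(2π×0.0759×1) = 2.03 K/W
R_mineral wool = ln(154.8/104.8)/(2π×0.041×1) = 1.514 K/W
R_outer film = 1/(h_o·2πr_oL) = 1/(12.7×2π×0.1548×1) = 0.08096 K/W
R_total = 3.629 K/W
Q = ΔT/R_total = 172/3.629
Q = 47.4 W/m
T_interface = T_inner − Q·ΣR(inner→interface) = 201 − 47.4×2.033

T ≈ 105 °C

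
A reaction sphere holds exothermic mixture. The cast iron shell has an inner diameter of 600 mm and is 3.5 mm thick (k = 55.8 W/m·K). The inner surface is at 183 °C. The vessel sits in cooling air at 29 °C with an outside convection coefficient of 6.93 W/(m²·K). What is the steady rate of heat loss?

Each spherical layer contributes R = (1/r_i − 1/r_o)/(4πk):
R_cast iron shell = (1/0.3 − 1/0.3035)/(4π×55.8) = 5.482×10^-5 K/W
R_outer film = 1/(h·4πr_o²) = 1/(6.93×4π×0.3035²) = 0.1247 K/W
R_total = 0.1247 K/W
Q = ΔT/R_total = 154/0.1247

Q ≈ 1230 W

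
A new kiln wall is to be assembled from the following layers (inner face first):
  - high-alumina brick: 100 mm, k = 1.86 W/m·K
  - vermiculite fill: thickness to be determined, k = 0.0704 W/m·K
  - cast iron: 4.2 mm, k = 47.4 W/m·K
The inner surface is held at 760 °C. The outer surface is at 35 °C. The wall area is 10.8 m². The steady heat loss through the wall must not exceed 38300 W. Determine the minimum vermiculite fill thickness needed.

Thermal resistances in series:
R_high-alumina brick = L/(kA) = 0.1/(1.86×10.8) = 0.004978 K/W
R_cast iron = L/(kA) = 0.0042/(47.4×10.8) = 8.204×10^-6 K/W
Sum of the known resistances R_other = 0.004986 K/W
Required total resistance R_tot = ΔT/Q_allow = 725/38300 = 0.01893 K/W
R_vermiculite fill = R_tot − R_other = 0.01394 K/W
L = R·k·A = 0.01394×0.0704×10.8

L ≈ 10.6 mm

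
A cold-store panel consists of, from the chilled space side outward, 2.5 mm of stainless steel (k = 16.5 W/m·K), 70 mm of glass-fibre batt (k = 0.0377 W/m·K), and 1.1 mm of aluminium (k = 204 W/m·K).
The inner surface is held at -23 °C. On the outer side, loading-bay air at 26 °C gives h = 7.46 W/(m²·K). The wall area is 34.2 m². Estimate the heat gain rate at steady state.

Q ≈ 842 W

Thermal resistances in series:
R_stainless steel = L/(kA) = 0.0025/(16.5×34.2) = 4.43×10^-6 K/W
R_glass-fibre batt = L/(kA) = 0.07/(0.0377×34.2) = 0.05429 K/W
R_aluminium = L/(kA) = 0.0011/(204×34.2) = 1.577×10^-7 K/W
R_outer film = 1/(h_o·A) = 1/(7.46×34.2) = 0.00392 K/W
R_total = 0.05822 K/W
Q = ΔT / R_total = 49 / 0.05822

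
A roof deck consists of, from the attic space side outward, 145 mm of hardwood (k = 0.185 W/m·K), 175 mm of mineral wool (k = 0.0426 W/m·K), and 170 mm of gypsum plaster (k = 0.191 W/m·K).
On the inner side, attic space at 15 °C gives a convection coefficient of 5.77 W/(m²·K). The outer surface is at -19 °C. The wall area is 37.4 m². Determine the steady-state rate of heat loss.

Q ≈ 214 W

Thermal resistances in series:
R_inner film = 1/(h_i·A) = 1/(5.77×37.4) = 0.004634 K/W
R_hardwood = L/(kA) = 0.145/(0.185×37.4) = 0.02096 K/W
R_mineral wool = L/(kA) = 0.175/(0.0426×37.4) = 0.1098 K/W
R_gypsum plaster = L/(kA) = 0.17/(0.191×37.4) = 0.0238 K/W
R_total = 0.1592 K/W
Q = ΔT / R_total = 34 / 0.1592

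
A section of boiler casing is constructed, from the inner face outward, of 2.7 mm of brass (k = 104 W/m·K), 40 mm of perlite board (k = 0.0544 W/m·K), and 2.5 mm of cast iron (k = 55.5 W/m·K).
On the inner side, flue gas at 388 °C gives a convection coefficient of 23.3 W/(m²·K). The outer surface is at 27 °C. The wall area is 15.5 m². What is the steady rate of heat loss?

Q ≈ 7190 W

Treating each layer as a thermal resistance in series:
R_inner film = 1/(h_i·A) = 1/(23.3×15.5) = 0.002769 K/W
R_brass = L/(kA) = 0.0027/(104×15.5) = 1.675×10^-6 K/W
R_perlite board = L/(kA) = 0.04/(0.0544×15.5) = 0.04744 K/W
R_cast iron = L/(kA) = 0.0025/(55.5×15.5) = 2.906×10^-6 K/W
R_total = 0.05021 K/W
Q = ΔT / R_total = 361 / 0.05021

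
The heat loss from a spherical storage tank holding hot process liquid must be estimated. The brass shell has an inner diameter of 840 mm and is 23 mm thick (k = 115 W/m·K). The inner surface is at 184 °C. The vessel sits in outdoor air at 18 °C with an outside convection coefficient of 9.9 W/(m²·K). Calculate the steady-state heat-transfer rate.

Q ≈ 4040 W

Radial (spherical) resistances in series:
R_brass shell = (1/0.42 − 1/0.443)/(4π×115) = 8.554×10^-5 K/W
R_outer film = 1/(h·4πr_o²) = 1/(9.9×4π×0.443²) = 0.04096 K/W
R_total = 0.04104 K/W
Q = ΔT/R_total = 166/0.04104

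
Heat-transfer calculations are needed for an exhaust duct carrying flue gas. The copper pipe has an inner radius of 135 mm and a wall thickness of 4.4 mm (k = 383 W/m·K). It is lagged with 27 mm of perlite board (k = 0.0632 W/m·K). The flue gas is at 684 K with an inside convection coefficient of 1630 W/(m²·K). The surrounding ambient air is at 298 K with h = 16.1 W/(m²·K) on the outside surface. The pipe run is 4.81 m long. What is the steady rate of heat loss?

Q ≈ 3670 W

Treating each annulus and film as a series resistance:
R_inner film = 1/(h_i·2πr₁L) = 1/(1630×2π×0.135×4.81) = 1.504×10^-4 K/W
R_copper pipe wall = ln(139.4/135)/(2π×383×4.81) = 2.771×10^-6 K/W
R_perlite board = ln(166.4/139.4)/(2π×0.0632×4.81) = 0.09269 K/W
R_outer film = 1/(h_o·2πr_oL) = 1/(16.1×2π×0.1664×4.81) = 0.01235 K/W
R_total = 0.1052 K/W
Q = ΔT/R_total = 386/0.1052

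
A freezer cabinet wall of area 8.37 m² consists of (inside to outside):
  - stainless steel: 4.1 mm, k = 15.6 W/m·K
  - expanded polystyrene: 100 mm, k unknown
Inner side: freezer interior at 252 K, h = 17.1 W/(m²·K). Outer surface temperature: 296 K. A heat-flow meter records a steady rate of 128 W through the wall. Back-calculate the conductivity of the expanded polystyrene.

Series thermal resistances:
R_inner film = 1/(h_i·A) = 1/(17.1×8.37) = 0.006987 K/W
R_stainless steel = L/(kA) = 0.0041/(15.6×8.37) = 3.14×10^-5 K/W
Sum of known resistances R_other = 0.007018 K/W
Total R = ΔT/Q = 44/128 = 0.3438 K/W
R_expanded polystyrene = R_total − R_other = 0.3367 K/W
k = L/(R·A) = 0.1/(0.3367×8.37)

k ≈ 0.0355 W/(m·K)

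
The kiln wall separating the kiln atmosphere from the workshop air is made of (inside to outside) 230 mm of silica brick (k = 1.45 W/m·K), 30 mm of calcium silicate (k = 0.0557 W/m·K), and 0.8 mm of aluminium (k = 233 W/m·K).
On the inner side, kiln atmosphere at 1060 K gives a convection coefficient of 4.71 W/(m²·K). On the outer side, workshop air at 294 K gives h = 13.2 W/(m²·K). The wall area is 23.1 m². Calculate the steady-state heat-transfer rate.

Q ≈ 18000 W

Thermal resistances in series:
R_inner film = 1/(h_i·A) = 1/(4.71×23.1) = 0.009191 K/W
R_silica brick = L/(kA) = 0.23/(1.45×23.1) = 0.006867 K/W
R_calcium silicate = L/(kA) = 0.03/(0.0557×23.1) = 0.02332 K/W
R_aluminium = L/(kA) = 0.0008/(233×23.1) = 1.486×10^-7 K/W
R_outer film = 1/(h_o·A) = 1/(13.2×23.1) = 0.00328 K/W
R_total = 0.04265 K/W
Q = ΔT / R_total = 766 / 0.04265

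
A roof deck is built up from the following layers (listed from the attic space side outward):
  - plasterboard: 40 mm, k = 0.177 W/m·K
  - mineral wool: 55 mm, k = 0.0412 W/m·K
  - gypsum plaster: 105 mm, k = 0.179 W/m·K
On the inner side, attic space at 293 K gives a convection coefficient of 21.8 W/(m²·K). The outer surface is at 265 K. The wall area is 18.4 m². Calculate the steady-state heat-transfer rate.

Q ≈ 235 W

Treating each layer as a thermal resistance in series:
R_inner film = 1/(h_i·A) = 1/(21.8×18.4) = 0.002493 K/W
R_plasterboard = L/(kA) = 0.04/(0.177×18.4) = 0.01228 K/W
R_mineral wool = L/(kA) = 0.055/(0.0412×18.4) = 0.07255 K/W
R_gypsum plaster = L/(kA) = 0.105/(0.179×18.4) = 0.03188 K/W
R_total = 0.1192 K/W
Q = ΔT / R_total = 28 / 0.1192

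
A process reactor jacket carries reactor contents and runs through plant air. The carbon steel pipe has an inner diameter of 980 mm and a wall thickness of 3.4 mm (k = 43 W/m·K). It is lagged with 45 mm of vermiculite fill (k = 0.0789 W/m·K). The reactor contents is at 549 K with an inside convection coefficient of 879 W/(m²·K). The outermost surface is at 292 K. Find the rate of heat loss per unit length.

Treating each annulus and film as a series resistance:
R_inner film = 1/(h_i·2πr₁L) = 1/(879×2π×0.49×1) = 3.695×10^-4 K/W
R_carbon steel pipe wall = ln(493.4/490)/(2π×43×1) = 2.559×10^-5 K/W
R_vermiculite fill = ln(538.4/493.4)/(2π×0.0789×1) = 0.1761 K/W
R_total = 0.1765 K/W
Q = ΔT/R_total = 257/0.1765

q′ ≈ 1460 W/m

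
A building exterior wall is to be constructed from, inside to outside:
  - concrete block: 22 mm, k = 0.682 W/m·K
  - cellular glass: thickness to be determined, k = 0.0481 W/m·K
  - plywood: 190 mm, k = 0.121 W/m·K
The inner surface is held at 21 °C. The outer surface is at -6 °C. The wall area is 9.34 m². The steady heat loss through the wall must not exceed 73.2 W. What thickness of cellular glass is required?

Model the wall as resistances in series:
R_concrete block = L/(kA) = 0.022/(0.682×9.34) = 0.003454 K/W
R_plywood = L/(kA) = 0.19/(0.121×9.34) = 0.1681 K/W
Sum of the known resistances R_other = 0.1716 K/W
Required total resistance R_tot = ΔT/Q_allow = 27/73.2 = 0.3689 K/W
R_cellular glass = R_tot − R_other = 0.1973 K/W
L = R·k·A = 0.1973×0.0481×9.34

L ≈ 88.6 mm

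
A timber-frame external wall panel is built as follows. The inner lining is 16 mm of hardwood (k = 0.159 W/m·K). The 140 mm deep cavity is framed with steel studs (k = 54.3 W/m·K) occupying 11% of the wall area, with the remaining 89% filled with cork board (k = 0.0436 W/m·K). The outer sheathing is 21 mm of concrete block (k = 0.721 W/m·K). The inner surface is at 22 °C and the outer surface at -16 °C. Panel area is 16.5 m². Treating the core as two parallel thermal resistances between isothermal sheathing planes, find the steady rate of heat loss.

Q ≈ 4100 W

Sheathing layers in series; stud and cavity paths in parallel between them.
R_inner = 0.016/(0.159×16.5) = 0.006099 K/W
R_stud  = 0.14/(54.3×0.11×16.5) = 0.001421 K/W
R_cav   = 0.14/(0.0436×0.89×16.5) = 0.2187 K/W
1/R_core = 1/R_stud + 1/R_cav → R_core = 0.001411 K/W
R_outer = 0.021/(0.721×16.5) = 0.001765 K/W
R_total = 0.009275 K/W
Q = ΔT/R_total = 38/0.009275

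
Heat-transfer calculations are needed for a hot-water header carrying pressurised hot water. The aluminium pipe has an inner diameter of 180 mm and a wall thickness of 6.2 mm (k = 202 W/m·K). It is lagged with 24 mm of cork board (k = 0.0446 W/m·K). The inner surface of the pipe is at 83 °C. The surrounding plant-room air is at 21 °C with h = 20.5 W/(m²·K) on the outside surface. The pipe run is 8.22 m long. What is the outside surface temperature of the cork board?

Radial resistances (cylindrical: R_cond = ln(r_o/r_i)/(2πkL), R_conv = 1/(h·2πrL)):
R_aluminium pipe wall = ln(96.2/90)/(2π×202×8.22) = 6.386×10^-6 K/W
R_cork board = ln(120.2/96.2)/(2π×0.0446×8.22) = 0.09669 K/W
R_outer film = 1/(h_o·2πr_oL) = 1/(20.5×2π×0.1202×8.22) = 0.007858 K/W
R_total = 0.1046 K/W
Q = ΔT/R_total = 62/0.1046
Q = 593 W
T_interface = T_inner − Q·ΣR(inner→interface) = 83 − 593×0.0967

T ≈ 25.7 °C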